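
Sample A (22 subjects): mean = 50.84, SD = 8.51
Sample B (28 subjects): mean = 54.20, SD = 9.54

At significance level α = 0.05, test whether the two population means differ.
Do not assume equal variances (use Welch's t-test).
Welch's two-sample t-test:
H₀: μ₁ = μ₂
H₁: μ₁ ≠ μ₂
s₁²/n₁ = 8.51²/22 = 3.2918,  s₂²/n₂ = 9.54²/28 = 3.2504
SE = √(s₁²/n₁ + s₂²/n₂) = √(3.2918 + 3.2504) = 2.5578
df (Welch-Satterthwaite) = (s₁²/n₁ + s₂²/n₂)² / [(s₁²/n₁)²/(n₁-1) + (s₂²/n₂)²/(n₂-1)] ≈ 47.17
t = (x̄₁ - x̄₂) / SE = (50.84 - 54.20) / 2.5578 = -3.36 / 2.5578 = -1.314
p-value = 0.1953

Since p-value > α = 0.05, we fail to reject H₀.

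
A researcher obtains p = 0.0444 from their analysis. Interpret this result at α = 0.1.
Since p = 0.0444 < α = 0.1, reject H₀.
There is sufficient evidence to reject the null hypothesis; the result is statistically significant at the 0.1 level.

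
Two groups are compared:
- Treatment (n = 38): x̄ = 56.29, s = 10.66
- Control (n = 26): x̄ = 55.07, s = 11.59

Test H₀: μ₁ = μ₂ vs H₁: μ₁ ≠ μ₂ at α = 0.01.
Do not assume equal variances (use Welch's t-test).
Welch's two-sample t-test:
H₀: μ₁ = μ₂
H₁: μ₁ ≠ μ₂
s₁²/n₁ = 10.66²/38 = 2.9904,  s₂²/n₂ = 11.59²/26 = 5.1665
SE = √(s₁²/n₁ + s₂²/n₂) = √(2.9904 + 5.1665) = 2.8560
df (Welch-Satterthwaite) = (s₁²/n₁ + s₂²/n₂)² / [(s₁²/n₁)²/(n₁-1) + (s₂²/n₂)²/(n₂-1)] ≈ 50.81
t = (x̄₁ - x̄₂) / SE = (56.29 - 55.07) / 2.8560 = 1.22 / 2.8560 = 0.427
p-value = 0.6711

Since p-value > α = 0.01, we fail to reject H₀.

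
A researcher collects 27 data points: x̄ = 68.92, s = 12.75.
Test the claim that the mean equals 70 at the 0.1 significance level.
One-sample t-test:
H₀: μ = 70
H₁: μ ≠ 70
df = n - 1 = 26
t = (x̄ - μ₀) / (s/√n) = (68.92 - 70) / (12.75/√27) = -0.440
p-value = 0.6635

Since p-value > α = 0.1, we fail to reject H₀.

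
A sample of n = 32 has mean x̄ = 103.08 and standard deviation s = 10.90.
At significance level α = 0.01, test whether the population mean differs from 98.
One-sample t-test:
H₀: μ = 98
H₁: μ ≠ 98
df = n - 1 = 31
t = (x̄ - μ₀) / (s/√n) = (103.08 - 98) / (10.90/√32) = 2.636
p-value = 0.0130

Since p-value > α = 0.01, we fail to reject H₀.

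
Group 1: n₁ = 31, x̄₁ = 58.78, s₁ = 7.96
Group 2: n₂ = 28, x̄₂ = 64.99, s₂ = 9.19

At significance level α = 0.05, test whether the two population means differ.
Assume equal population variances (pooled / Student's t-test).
Student's two-sample t-test (equal variances):
H₀: μ₁ = μ₂
H₁: μ₁ ≠ μ₂
df = n₁ + n₂ - 2 = 57
Pooled variance s_p² = [(n₁-1)s₁² + (n₂-1)s₂²] / (n₁ + n₂ - 2) = [(30)(7.96²) + (27)(9.19²)] / 57 = 73.3537
SE = √(s_p²(1/n₁ + 1/n₂)) = √(73.3537 × (1/31 + 1/28)) = 2.2329
t = (x̄₁ - x̄₂) / SE = (58.78 - 64.99) / 2.2329 = -6.21 / 2.2329 = -2.781
p-value = 0.0073

Since p-value < α = 0.05, we reject H₀.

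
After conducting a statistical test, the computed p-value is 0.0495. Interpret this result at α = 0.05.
Since p = 0.0495 < α = 0.05, reject H₀.
There is sufficient evidence to reject the null hypothesis; the result is statistically significant at the 0.05 level.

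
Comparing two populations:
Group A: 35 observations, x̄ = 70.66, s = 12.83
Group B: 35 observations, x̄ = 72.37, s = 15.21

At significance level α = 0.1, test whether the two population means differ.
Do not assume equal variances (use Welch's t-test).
Welch's two-sample t-test:
H₀: μ₁ = μ₂
H₁: μ₁ ≠ μ₂
s₁²/n₁ = 12.83²/35 = 4.7031,  s₂²/n₂ = 15.21²/35 = 6.6098
SE = √(s₁²/n₁ + s₂²/n₂) = √(4.7031 + 6.6098) = 3.3635
df (Welch-Satterthwaite) = (s₁²/n₁ + s₂²/n₂)² / [(s₁²/n₁)²/(n₁-1) + (s₂²/n₂)²/(n₂-1)] ≈ 66.12
t = (x̄₁ - x̄₂) / SE = (70.66 - 72.37) / 3.3635 = -1.71 / 3.3635 = -0.508
p-value = 0.6129

Since p-value > α = 0.1, we fail to reject H₀.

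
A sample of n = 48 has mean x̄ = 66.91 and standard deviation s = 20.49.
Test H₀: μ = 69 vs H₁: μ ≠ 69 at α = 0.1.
One-sample t-test:
H₀: μ = 69
H₁: μ ≠ 69
df = n - 1 = 47
t = (x̄ - μ₀) / (s/√n) = (66.91 - 69) / (20.49/√48) = -0.707
p-value = 0.4833

Since p-value > α = 0.1, we fail to reject H₀.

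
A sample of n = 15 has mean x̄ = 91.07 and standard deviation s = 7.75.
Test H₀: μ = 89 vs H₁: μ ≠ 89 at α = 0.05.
One-sample t-test:
H₀: μ = 89
H₁: μ ≠ 89
df = n - 1 = 14
t = (x̄ - μ₀) / (s/√n) = (91.07 - 89) / (7.75/√15) = 1.034
p-value = 0.3185

Since p-value > α = 0.05, we fail to reject H₀.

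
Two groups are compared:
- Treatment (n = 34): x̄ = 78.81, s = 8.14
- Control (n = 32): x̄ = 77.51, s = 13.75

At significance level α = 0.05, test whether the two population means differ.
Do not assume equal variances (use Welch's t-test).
Welch's two-sample t-test:
H₀: μ₁ = μ₂
H₁: μ₁ ≠ μ₂
s₁²/n₁ = 8.14²/34 = 1.9488,  s₂²/n₂ = 13.75²/32 = 5.9082
SE = √(s₁²/n₁ + s₂²/n₂) = √(1.9488 + 5.9082) = 2.8030
df (Welch-Satterthwaite) = (s₁²/n₁ + s₂²/n₂)² / [(s₁²/n₁)²/(n₁-1) + (s₂²/n₂)²/(n₂-1)] ≈ 49.74
t = (x̄₁ - x̄₂) / SE = (78.81 - 77.51) / 2.8030 = 1.30 / 2.8030 = 0.464
p-value = 0.6448

Since p-value > α = 0.05, we fail to reject H₀.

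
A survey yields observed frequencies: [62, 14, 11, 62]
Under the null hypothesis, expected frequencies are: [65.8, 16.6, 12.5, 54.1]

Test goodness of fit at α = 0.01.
Chi-square goodness of fit test:
H₀: observed counts match expected distribution
H₁: observed counts differ from expected distribution
df = k - 1 = 3
χ² = Σ(O - E)²/E
   = (62 - 65.8)²/65.8 + (14 - 16.6)²/16.6 + (11 - 12.5)²/12.5 + (62 - 54.1)²/54.1
   = 0.219 + 0.407 + 0.180 + 1.154
   = 1.96
p-value = 0.5807

Since p-value > α = 0.01, we fail to reject H₀.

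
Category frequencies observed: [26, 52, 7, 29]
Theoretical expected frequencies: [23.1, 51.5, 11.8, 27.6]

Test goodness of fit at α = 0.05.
Chi-square goodness of fit test:
H₀: observed counts match expected distribution
H₁: observed counts differ from expected distribution
df = k - 1 = 3
χ² = Σ(O - E)²/E
   = (26 - 23.1)²/23.1 + (52 - 51.5)²/51.5 + (7 - 11.8)²/11.8 + (29 - 27.6)²/27.6
   = 0.364 + 0.005 + 1.953 + 0.071
   = 2.39
p-value = 0.4950

Since p-value > α = 0.05, we fail to reject H₀.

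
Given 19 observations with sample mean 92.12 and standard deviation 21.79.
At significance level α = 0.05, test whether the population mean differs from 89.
One-sample t-test:
H₀: μ = 89
H₁: μ ≠ 89
df = n - 1 = 18
t = (x̄ - μ₀) / (s/√n) = (92.12 - 89) / (21.79/√19) = 0.624
p-value = 0.5404

Since p-value > α = 0.05, we fail to reject H₀.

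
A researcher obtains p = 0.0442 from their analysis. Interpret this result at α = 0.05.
Since p = 0.0442 < α = 0.05, reject H₀.
There is sufficient evidence to reject the null hypothesis; the result is statistically significant at the 0.05 level.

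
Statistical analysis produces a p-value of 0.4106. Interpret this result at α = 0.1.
Since p = 0.4106 > α = 0.1, fail to reject H₀.
There is insufficient evidence to reject the null hypothesis; the result is not statistically significant at the 0.1 level.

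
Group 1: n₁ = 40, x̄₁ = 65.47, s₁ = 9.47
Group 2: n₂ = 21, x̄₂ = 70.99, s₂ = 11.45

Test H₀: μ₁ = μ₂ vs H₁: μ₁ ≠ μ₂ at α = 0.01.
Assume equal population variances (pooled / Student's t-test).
Student's two-sample t-test (equal variances):
H₀: μ₁ = μ₂
H₁: μ₁ ≠ μ₂
df = n₁ + n₂ - 2 = 59
Pooled variance s_p² = [(n₁-1)s₁² + (n₂-1)s₂²] / (n₁ + n₂ - 2) = [(39)(9.47²) + (20)(11.45²)] / 59 = 103.7221
SE = √(s_p²(1/n₁ + 1/n₂)) = √(103.7221 × (1/40 + 1/21)) = 2.7445
t = (x̄₁ - x̄₂) / SE = (65.47 - 70.99) / 2.7445 = -5.52 / 2.7445 = -2.011
p-value = 0.0489

Since p-value > α = 0.01, we fail to reject H₀.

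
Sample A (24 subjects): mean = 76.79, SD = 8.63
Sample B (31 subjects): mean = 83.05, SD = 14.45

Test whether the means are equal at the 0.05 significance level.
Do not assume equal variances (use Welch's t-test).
Welch's two-sample t-test:
H₀: μ₁ = μ₂
H₁: μ₁ ≠ μ₂
s₁²/n₁ = 8.63²/24 = 3.1032,  s₂²/n₂ = 14.45²/31 = 6.7356
SE = √(s₁²/n₁ + s₂²/n₂) = √(3.1032 + 6.7356) = 3.1367
df (Welch-Satterthwaite) = (s₁²/n₁ + s₂²/n₂)² / [(s₁²/n₁)²/(n₁-1) + (s₂²/n₂)²/(n₂-1)] ≈ 50.13
t = (x̄₁ - x̄₂) / SE = (76.79 - 83.05) / 3.1367 = -6.26 / 3.1367 = -1.996
p-value = 0.0514

Since p-value > α = 0.05, we fail to reject H₀.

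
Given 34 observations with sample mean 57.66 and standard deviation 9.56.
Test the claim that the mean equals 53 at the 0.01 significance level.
One-sample t-test:
H₀: μ = 53
H₁: μ ≠ 53
df = n - 1 = 33
t = (x̄ - μ₀) / (s/√n) = (57.66 - 53) / (9.56/√34) = 2.842
p-value = 0.0076

Since p-value < α = 0.01, we reject H₀.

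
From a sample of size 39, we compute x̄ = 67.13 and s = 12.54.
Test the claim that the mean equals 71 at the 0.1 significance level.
One-sample t-test:
H₀: μ = 71
H₁: μ ≠ 71
df = n - 1 = 38
t = (x̄ - μ₀) / (s/√n) = (67.13 - 71) / (12.54/√39) = -1.927
p-value = 0.0614

Since p-value < α = 0.1, we reject H₀.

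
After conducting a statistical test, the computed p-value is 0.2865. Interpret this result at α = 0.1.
Since p = 0.2865 > α = 0.1, fail to reject H₀.
There is insufficient evidence to reject the null hypothesis; the result is not statistically significant at the 0.1 level.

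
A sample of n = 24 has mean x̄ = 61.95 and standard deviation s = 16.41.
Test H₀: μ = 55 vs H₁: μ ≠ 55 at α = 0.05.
One-sample t-test:
H₀: μ = 55
H₁: μ ≠ 55
df = n - 1 = 23
t = (x̄ - μ₀) / (s/√n) = (61.95 - 55) / (16.41/√24) = 2.075
p-value = 0.0494

Since p-value < α = 0.05, we reject H₀.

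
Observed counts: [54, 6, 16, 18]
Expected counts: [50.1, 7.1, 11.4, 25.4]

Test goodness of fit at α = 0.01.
Chi-square goodness of fit test:
H₀: observed counts match expected distribution
H₁: observed counts differ from expected distribution
df = k - 1 = 3
χ² = Σ(O - E)²/E
   = (54 - 50.1)²/50.1 + (6 - 7.1)²/7.1 + (16 - 11.4)²/11.4 + (18 - 25.4)²/25.4
   = 0.304 + 0.170 + 1.856 + 2.156
   = 4.49
p-value = 0.2135

Since p-value > α = 0.01, we fail to reject H₀.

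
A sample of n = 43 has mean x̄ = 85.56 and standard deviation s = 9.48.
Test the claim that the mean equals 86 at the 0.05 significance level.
One-sample t-test:
H₀: μ = 86
H₁: μ ≠ 86
df = n - 1 = 42
t = (x̄ - μ₀) / (s/√n) = (85.56 - 86) / (9.48/√43) = -0.304
p-value = 0.7624

Since p-value > α = 0.05, we fail to reject H₀.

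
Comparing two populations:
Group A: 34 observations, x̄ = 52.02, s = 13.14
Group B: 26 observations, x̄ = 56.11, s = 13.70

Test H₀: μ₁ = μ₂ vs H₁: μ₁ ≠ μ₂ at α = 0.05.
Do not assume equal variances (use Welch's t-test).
Welch's two-sample t-test:
H₀: μ₁ = μ₂
H₁: μ₁ ≠ μ₂
s₁²/n₁ = 13.14²/34 = 5.0782,  s₂²/n₂ = 13.70²/26 = 7.2188
SE = √(s₁²/n₁ + s₂²/n₂) = √(5.0782 + 7.2188) = 3.5067
df (Welch-Satterthwaite) = (s₁²/n₁ + s₂²/n₂)² / [(s₁²/n₁)²/(n₁-1) + (s₂²/n₂)²/(n₂-1)] ≈ 52.76
t = (x̄₁ - x̄₂) / SE = (52.02 - 56.11) / 3.5067 = -4.09 / 3.5067 = -1.166
p-value = 0.2487

Since p-value > α = 0.05, we fail to reject H₀.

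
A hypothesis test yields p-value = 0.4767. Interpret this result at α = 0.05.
Since p = 0.4767 > α = 0.05, fail to reject H₀.
There is insufficient evidence to reject the null hypothesis; the result is not statistically significant at the 0.05 level.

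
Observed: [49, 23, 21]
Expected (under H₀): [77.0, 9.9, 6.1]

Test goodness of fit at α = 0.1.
Chi-square goodness of fit test:
H₀: observed counts match expected distribution
H₁: observed counts differ from expected distribution
df = k - 1 = 2
χ² = Σ(O - E)²/E
   = (49 - 77.0)²/77.0 + (23 - 9.9)²/9.9 + (21 - 6.1)²/6.1
   = 10.182 + 17.334 + 36.395
   = 63.91
p-value < 0.0001

Since p-value < α = 0.1, we reject H₀.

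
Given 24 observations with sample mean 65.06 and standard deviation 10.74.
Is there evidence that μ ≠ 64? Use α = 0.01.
One-sample t-test:
H₀: μ = 64
H₁: μ ≠ 64
df = n - 1 = 23
t = (x̄ - μ₀) / (s/√n) = (65.06 - 64) / (10.74/√24) = 0.484
p-value = 0.6333

Since p-value > α = 0.01, we fail to reject H₀.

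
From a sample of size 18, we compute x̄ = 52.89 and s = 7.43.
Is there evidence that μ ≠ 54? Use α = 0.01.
One-sample t-test:
H₀: μ = 54
H₁: μ ≠ 54
df = n - 1 = 17
t = (x̄ - μ₀) / (s/√n) = (52.89 - 54) / (7.43/√18) = -0.634
p-value = 0.5346

Since p-value > α = 0.01, we fail to reject H₀.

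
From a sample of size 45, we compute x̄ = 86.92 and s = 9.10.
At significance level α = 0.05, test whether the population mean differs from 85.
One-sample t-test:
H₀: μ = 85
H₁: μ ≠ 85
df = n - 1 = 44
t = (x̄ - μ₀) / (s/√n) = (86.92 - 85) / (9.10/√45) = 1.415
p-value = 0.1640

Since p-value > α = 0.05, we fail to reject H₀.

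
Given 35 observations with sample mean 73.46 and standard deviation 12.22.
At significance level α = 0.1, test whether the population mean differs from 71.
One-sample t-test:
H₀: μ = 71
H₁: μ ≠ 71
df = n - 1 = 34
t = (x̄ - μ₀) / (s/√n) = (73.46 - 71) / (12.22/√35) = 1.191
p-value = 0.2419

Since p-value > α = 0.1, we fail to reject H₀.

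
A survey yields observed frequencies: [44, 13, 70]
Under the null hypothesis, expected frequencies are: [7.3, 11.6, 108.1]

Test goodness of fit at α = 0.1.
Chi-square goodness of fit test:
H₀: observed counts match expected distribution
H₁: observed counts differ from expected distribution
df = k - 1 = 2
χ² = Σ(O - E)²/E
   = (44 - 7.3)²/7.3 + (13 - 11.6)²/11.6 + (70 - 108.1)²/108.1
   = 184.505 + 0.169 + 13.428
   = 198.10
p-value < 0.0001

Since p-value < α = 0.1, we reject H₀.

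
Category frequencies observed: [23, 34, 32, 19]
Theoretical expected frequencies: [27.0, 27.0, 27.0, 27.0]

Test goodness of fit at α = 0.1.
Chi-square goodness of fit test:
H₀: observed counts match expected distribution
H₁: observed counts differ from expected distribution
df = k - 1 = 3
χ² = Σ(O - E)²/E
   = (23 - 27.0)²/27.0 + (34 - 27.0)²/27.0 + (32 - 27.0)²/27.0 + (19 - 27.0)²/27.0
   = 0.593 + 1.815 + 0.926 + 2.370
   = 5.70
p-value = 0.1270

Since p-value > α = 0.1, we fail to reject H₀.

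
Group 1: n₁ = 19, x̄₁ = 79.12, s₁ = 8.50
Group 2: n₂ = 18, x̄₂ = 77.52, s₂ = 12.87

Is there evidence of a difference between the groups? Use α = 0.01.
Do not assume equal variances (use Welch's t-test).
Welch's two-sample t-test:
H₀: μ₁ = μ₂
H₁: μ₁ ≠ μ₂
s₁²/n₁ = 8.50²/19 = 3.8026,  s₂²/n₂ = 12.87²/18 = 9.2020
SE = √(s₁²/n₁ + s₂²/n₂) = √(3.8026 + 9.2020) = 3.6062
df (Welch-Satterthwaite) = (s₁²/n₁ + s₂²/n₂)² / [(s₁²/n₁)²/(n₁-1) + (s₂²/n₂)²/(n₂-1)] ≈ 29.24
t = (x̄₁ - x̄₂) / SE = (79.12 - 77.52) / 3.6062 = 1.60 / 3.6062 = 0.444
p-value = 0.6605

Since p-value > α = 0.01, we fail to reject H₀.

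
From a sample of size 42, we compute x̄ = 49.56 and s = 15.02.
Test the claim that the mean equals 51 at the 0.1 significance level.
One-sample t-test:
H₀: μ = 51
H₁: μ ≠ 51
df = n - 1 = 41
t = (x̄ - μ₀) / (s/√n) = (49.56 - 51) / (15.02/√42) = -0.621
p-value = 0.5378

Since p-value > α = 0.1, we fail to reject H₀.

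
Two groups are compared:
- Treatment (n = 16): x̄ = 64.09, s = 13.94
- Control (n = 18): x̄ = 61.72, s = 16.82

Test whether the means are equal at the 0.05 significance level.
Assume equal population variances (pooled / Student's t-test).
Student's two-sample t-test (equal variances):
H₀: μ₁ = μ₂
H₁: μ₁ ≠ μ₂
df = n₁ + n₂ - 2 = 32
Pooled variance s_p² = [(n₁-1)s₁² + (n₂-1)s₂²] / (n₁ + n₂ - 2) = [(15)(13.94²) + (17)(16.82²)] / 32 = 241.3864
SE = √(s_p²(1/n₁ + 1/n₂)) = √(241.3864 × (1/16 + 1/18)) = 5.3383
t = (x̄₁ - x̄₂) / SE = (64.09 - 61.72) / 5.3383 = 2.37 / 5.3383 = 0.444
p-value = 0.6601

Since p-value > α = 0.05, we fail to reject H₀.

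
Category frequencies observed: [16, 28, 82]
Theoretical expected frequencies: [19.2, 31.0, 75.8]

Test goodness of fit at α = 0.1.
Chi-square goodness of fit test:
H₀: observed counts match expected distribution
H₁: observed counts differ from expected distribution
df = k - 1 = 2
χ² = Σ(O - E)²/E
   = (16 - 19.2)²/19.2 + (28 - 31.0)²/31.0 + (82 - 75.8)²/75.8
   = 0.533 + 0.290 + 0.507
   = 1.33
p-value = 0.5141

Since p-value > α = 0.1, we fail to reject H₀.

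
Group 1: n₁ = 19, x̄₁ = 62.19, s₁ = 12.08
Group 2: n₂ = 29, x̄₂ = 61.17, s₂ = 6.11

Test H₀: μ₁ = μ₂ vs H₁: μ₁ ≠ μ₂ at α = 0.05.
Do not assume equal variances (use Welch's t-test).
Welch's two-sample t-test:
H₀: μ₁ = μ₂
H₁: μ₁ ≠ μ₂
s₁²/n₁ = 12.08²/19 = 7.6803,  s₂²/n₂ = 6.11²/29 = 1.2873
SE = √(s₁²/n₁ + s₂²/n₂) = √(7.6803 + 1.2873) = 2.9946
df (Welch-Satterthwaite) = (s₁²/n₁ + s₂²/n₂)² / [(s₁²/n₁)²/(n₁-1) + (s₂²/n₂)²/(n₂-1)] ≈ 24.10
t = (x̄₁ - x̄₂) / SE = (62.19 - 61.17) / 2.9946 = 1.02 / 2.9946 = 0.341
p-value = 0.7363

Since p-value > α = 0.05, we fail to reject H₀.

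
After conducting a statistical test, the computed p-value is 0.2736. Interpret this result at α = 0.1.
Since p = 0.2736 > α = 0.1, fail to reject H₀.
There is insufficient evidence to reject the null hypothesis; the result is not statistically significant at the 0.1 level.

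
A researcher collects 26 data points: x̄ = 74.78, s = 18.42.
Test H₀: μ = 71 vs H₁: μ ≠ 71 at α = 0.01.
One-sample t-test:
H₀: μ = 71
H₁: μ ≠ 71
df = n - 1 = 25
t = (x̄ - μ₀) / (s/√n) = (74.78 - 71) / (18.42/√26) = 1.046
p-value = 0.3054

Since p-value > α = 0.01, we fail to reject H₀.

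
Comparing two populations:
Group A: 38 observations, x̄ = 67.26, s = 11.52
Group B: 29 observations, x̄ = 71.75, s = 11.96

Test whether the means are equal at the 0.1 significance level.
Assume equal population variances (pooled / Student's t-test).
Student's two-sample t-test (equal variances):
H₀: μ₁ = μ₂
H₁: μ₁ ≠ μ₂
df = n₁ + n₂ - 2 = 65
Pooled variance s_p² = [(n₁-1)s₁² + (n₂-1)s₂²] / (n₁ + n₂ - 2) = [(37)(11.52²) + (28)(11.96²)] / 65 = 137.1608
SE = √(s_p²(1/n₁ + 1/n₂)) = √(137.1608 × (1/38 + 1/29)) = 2.8878
t = (x̄₁ - x̄₂) / SE = (67.26 - 71.75) / 2.8878 = -4.49 / 2.8878 = -1.555
p-value = 0.1248

Since p-value > α = 0.1, we fail to reject H₀.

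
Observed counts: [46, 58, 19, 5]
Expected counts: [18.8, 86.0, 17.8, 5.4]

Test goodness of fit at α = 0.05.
Chi-square goodness of fit test:
H₀: observed counts match expected distribution
H₁: observed counts differ from expected distribution
df = k - 1 = 3
χ² = Σ(O - E)²/E
   = (46 - 18.8)²/18.8 + (58 - 86.0)²/86.0 + (19 - 17.8)²/17.8 + (5 - 5.4)²/5.4
   = 39.353 + 9.116 + 0.081 + 0.030
   = 48.58
p-value < 0.0001

Since p-value < α = 0.05, we reject H₀.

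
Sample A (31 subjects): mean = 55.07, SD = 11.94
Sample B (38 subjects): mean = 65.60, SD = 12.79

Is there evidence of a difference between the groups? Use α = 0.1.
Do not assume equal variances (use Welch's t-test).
Welch's two-sample t-test:
H₀: μ₁ = μ₂
H₁: μ₁ ≠ μ₂
s₁²/n₁ = 11.94²/31 = 4.5988,  s₂²/n₂ = 12.79²/38 = 4.3048
SE = √(s₁²/n₁ + s₂²/n₂) = √(4.5988 + 4.3048) = 2.9839
df (Welch-Satterthwaite) = (s₁²/n₁ + s₂²/n₂)² / [(s₁²/n₁)²/(n₁-1) + (s₂²/n₂)²/(n₂-1)] ≈ 65.74
t = (x̄₁ - x̄₂) / SE = (55.07 - 65.60) / 2.9839 = -10.53 / 2.9839 = -3.529
p-value = 0.0008

Since p-value < α = 0.1, we reject H₀.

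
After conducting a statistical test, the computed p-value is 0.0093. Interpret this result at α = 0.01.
Since p = 0.0093 < α = 0.01, reject H₀.
There is sufficient evidence to reject the null hypothesis; the result is statistically significant at the 0.01 level.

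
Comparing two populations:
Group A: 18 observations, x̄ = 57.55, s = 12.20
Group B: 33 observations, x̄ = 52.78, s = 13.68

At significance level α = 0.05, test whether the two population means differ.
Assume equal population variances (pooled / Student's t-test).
Student's two-sample t-test (equal variances):
H₀: μ₁ = μ₂
H₁: μ₁ ≠ μ₂
df = n₁ + n₂ - 2 = 49
Pooled variance s_p² = [(n₁-1)s₁² + (n₂-1)s₂²] / (n₁ + n₂ - 2) = [(17)(12.20²) + (32)(13.68²)] / 49 = 173.8538
SE = √(s_p²(1/n₁ + 1/n₂)) = √(173.8538 × (1/18 + 1/33)) = 3.8635
t = (x̄₁ - x̄₂) / SE = (57.55 - 52.78) / 3.8635 = 4.77 / 3.8635 = 1.235
p-value = 0.2229

Since p-value > α = 0.05, we fail to reject H₀.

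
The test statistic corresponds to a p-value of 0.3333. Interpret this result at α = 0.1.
Since p = 0.3333 > α = 0.1, fail to reject H₀.
There is insufficient evidence to reject the null hypothesis; the result is not statistically significant at the 0.1 level.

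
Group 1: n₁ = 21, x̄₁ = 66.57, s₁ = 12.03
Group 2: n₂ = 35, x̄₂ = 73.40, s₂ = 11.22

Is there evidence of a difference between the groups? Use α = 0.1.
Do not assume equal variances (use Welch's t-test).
Welch's two-sample t-test:
H₀: μ₁ = μ₂
H₁: μ₁ ≠ μ₂
s₁²/n₁ = 12.03²/21 = 6.8915,  s₂²/n₂ = 11.22²/35 = 3.5968
SE = √(s₁²/n₁ + s₂²/n₂) = √(6.8915 + 3.5968) = 3.2386
df (Welch-Satterthwaite) = (s₁²/n₁ + s₂²/n₂)² / [(s₁²/n₁)²/(n₁-1) + (s₂²/n₂)²/(n₂-1)] ≈ 39.93
t = (x̄₁ - x̄₂) / SE = (66.57 - 73.40) / 3.2386 = -6.83 / 3.2386 = -2.109
p-value = 0.0413

Since p-value < α = 0.1, we reject H₀.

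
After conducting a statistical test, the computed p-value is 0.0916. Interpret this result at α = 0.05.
Since p = 0.0916 > α = 0.05, fail to reject H₀.
There is insufficient evidence to reject the null hypothesis; the result is not statistically significant at the 0.05 level.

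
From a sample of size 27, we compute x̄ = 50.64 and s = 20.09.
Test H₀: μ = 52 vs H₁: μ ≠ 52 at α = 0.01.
One-sample t-test:
H₀: μ = 52
H₁: μ ≠ 52
df = n - 1 = 26
t = (x̄ - μ₀) / (s/√n) = (50.64 - 52) / (20.09/√27) = -0.352
p-value = 0.7279

Since p-value > α = 0.01, we fail to reject H₀.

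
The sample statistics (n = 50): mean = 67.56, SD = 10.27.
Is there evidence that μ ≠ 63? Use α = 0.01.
One-sample t-test:
H₀: μ = 63
H₁: μ ≠ 63
df = n - 1 = 49
t = (x̄ - μ₀) / (s/√n) = (67.56 - 63) / (10.27/√50) = 3.140
p-value = 0.0029

Since p-value < α = 0.01, we reject H₀.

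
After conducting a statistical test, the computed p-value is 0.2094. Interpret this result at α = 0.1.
Since p = 0.2094 > α = 0.1, fail to reject H₀.
There is insufficient evidence to reject the null hypothesis; the result is not statistically significant at the 0.1 level.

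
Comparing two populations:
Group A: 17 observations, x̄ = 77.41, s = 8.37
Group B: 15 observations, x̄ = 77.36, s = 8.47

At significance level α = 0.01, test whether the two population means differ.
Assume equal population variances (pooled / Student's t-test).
Student's two-sample t-test (equal variances):
H₀: μ₁ = μ₂
H₁: μ₁ ≠ μ₂
df = n₁ + n₂ - 2 = 30
Pooled variance s_p² = [(n₁-1)s₁² + (n₂-1)s₂²] / (n₁ + n₂ - 2) = [(16)(8.37²) + (14)(8.47²)] / 30 = 70.8428
SE = √(s_p²(1/n₁ + 1/n₂)) = √(70.8428 × (1/17 + 1/15)) = 2.9816
t = (x̄₁ - x̄₂) / SE = (77.41 - 77.36) / 2.9816 = 0.05 / 2.9816 = 0.017
p-value = 0.9867

Since p-value > α = 0.01, we fail to reject H₀.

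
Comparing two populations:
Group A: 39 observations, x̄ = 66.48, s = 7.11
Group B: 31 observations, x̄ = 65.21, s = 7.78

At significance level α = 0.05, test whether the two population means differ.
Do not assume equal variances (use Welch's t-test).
Welch's two-sample t-test:
H₀: μ₁ = μ₂
H₁: μ₁ ≠ μ₂
s₁²/n₁ = 7.11²/39 = 1.2962,  s₂²/n₂ = 7.78²/31 = 1.9525
SE = √(s₁²/n₁ + s₂²/n₂) = √(1.2962 + 1.9525) = 1.8024
df (Welch-Satterthwaite) = (s₁²/n₁ + s₂²/n₂)² / [(s₁²/n₁)²/(n₁-1) + (s₂²/n₂)²/(n₂-1)] ≈ 61.62
t = (x̄₁ - x̄₂) / SE = (66.48 - 65.21) / 1.8024 = 1.27 / 1.8024 = 0.705
p-value = 0.4837

Since p-value > α = 0.05, we fail to reject H₀.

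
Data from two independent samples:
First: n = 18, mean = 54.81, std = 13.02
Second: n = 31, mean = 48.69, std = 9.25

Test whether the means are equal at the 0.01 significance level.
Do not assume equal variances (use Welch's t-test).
Welch's two-sample t-test:
H₀: μ₁ = μ₂
H₁: μ₁ ≠ μ₂
s₁²/n₁ = 13.02²/18 = 9.4178,  s₂²/n₂ = 9.25²/31 = 2.7601
SE = √(s₁²/n₁ + s₂²/n₂) = √(9.4178 + 2.7601) = 3.4897
df (Welch-Satterthwaite) = (s₁²/n₁ + s₂²/n₂)² / [(s₁²/n₁)²/(n₁-1) + (s₂²/n₂)²/(n₂-1)] ≈ 27.11
t = (x̄₁ - x̄₂) / SE = (54.81 - 48.69) / 3.4897 = 6.12 / 3.4897 = 1.754
p-value = 0.0908

Since p-value > α = 0.01, we fail to reject H₀.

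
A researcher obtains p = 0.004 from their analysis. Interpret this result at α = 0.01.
Since p = 0.004 < α = 0.01, reject H₀.
There is sufficient evidence to reject the null hypothesis; the result is statistically significant at the 0.01 level.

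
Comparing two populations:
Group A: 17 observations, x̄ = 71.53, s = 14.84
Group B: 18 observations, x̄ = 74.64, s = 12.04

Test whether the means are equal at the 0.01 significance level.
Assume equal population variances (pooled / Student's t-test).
Student's two-sample t-test (equal variances):
H₀: μ₁ = μ₂
H₁: μ₁ ≠ μ₂
df = n₁ + n₂ - 2 = 33
Pooled variance s_p² = [(n₁-1)s₁² + (n₂-1)s₂²] / (n₁ + n₂ - 2) = [(16)(14.84²) + (17)(12.04²)] / 33 = 181.4532
SE = √(s_p²(1/n₁ + 1/n₂)) = √(181.4532 × (1/17 + 1/18)) = 4.5557
t = (x̄₁ - x̄₂) / SE = (71.53 - 74.64) / 4.5557 = -3.11 / 4.5557 = -0.683
p-value = 0.4996

Since p-value > α = 0.01, we fail to reject H₀.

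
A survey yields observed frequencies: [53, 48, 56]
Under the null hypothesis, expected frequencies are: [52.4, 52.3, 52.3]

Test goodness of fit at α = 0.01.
Chi-square goodness of fit test:
H₀: observed counts match expected distribution
H₁: observed counts differ from expected distribution
df = k - 1 = 2
χ² = Σ(O - E)²/E
   = (53 - 52.4)²/52.4 + (48 - 52.3)²/52.3 + (56 - 52.3)²/52.3
   = 0.007 + 0.354 + 0.262
   = 0.62
p-value = 0.7327

Since p-value > α = 0.01, we fail to reject H₀.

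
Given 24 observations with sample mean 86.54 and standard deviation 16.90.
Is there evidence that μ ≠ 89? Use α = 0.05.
One-sample t-test:
H₀: μ = 89
H₁: μ ≠ 89
df = n - 1 = 23
t = (x̄ - μ₀) / (s/√n) = (86.54 - 89) / (16.90/√24) = -0.713
p-value = 0.4830

Since p-value > α = 0.05, we fail to reject H₀.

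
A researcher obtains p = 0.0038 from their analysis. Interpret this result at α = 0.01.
Since p = 0.0038 < α = 0.01, reject H₀.
There is sufficient evidence to reject the null hypothesis; the result is statistically significant at the 0.01 level.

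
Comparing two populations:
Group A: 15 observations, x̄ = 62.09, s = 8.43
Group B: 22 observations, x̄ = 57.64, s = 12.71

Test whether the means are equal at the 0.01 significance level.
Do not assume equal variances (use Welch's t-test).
Welch's two-sample t-test:
H₀: μ₁ = μ₂
H₁: μ₁ ≠ μ₂
s₁²/n₁ = 8.43²/15 = 4.7377,  s₂²/n₂ = 12.71²/22 = 7.3429
SE = √(s₁²/n₁ + s₂²/n₂) = √(4.7377 + 7.3429) = 3.4757
df (Welch-Satterthwaite) = (s₁²/n₁ + s₂²/n₂)² / [(s₁²/n₁)²/(n₁-1) + (s₂²/n₂)²/(n₂-1)] ≈ 34.99
t = (x̄₁ - x̄₂) / SE = (62.09 - 57.64) / 3.4757 = 4.45 / 3.4757 = 1.280
p-value = 0.2089

Since p-value > α = 0.01, we fail to reject H₀.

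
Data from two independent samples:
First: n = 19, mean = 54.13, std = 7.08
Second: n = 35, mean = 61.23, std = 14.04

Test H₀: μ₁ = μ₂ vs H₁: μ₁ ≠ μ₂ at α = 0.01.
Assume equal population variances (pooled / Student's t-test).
Student's two-sample t-test (equal variances):
H₀: μ₁ = μ₂
H₁: μ₁ ≠ μ₂
df = n₁ + n₂ - 2 = 52
Pooled variance s_p² = [(n₁-1)s₁² + (n₂-1)s₂²] / (n₁ + n₂ - 2) = [(18)(7.08²) + (34)(14.04²)] / 52 = 146.2386
SE = √(s_p²(1/n₁ + 1/n₂)) = √(146.2386 × (1/19 + 1/35)) = 3.4460
t = (x̄₁ - x̄₂) / SE = (54.13 - 61.23) / 3.4460 = -7.10 / 3.4460 = -2.060
p-value = 0.0444

Since p-value > α = 0.01, we fail to reject H₀.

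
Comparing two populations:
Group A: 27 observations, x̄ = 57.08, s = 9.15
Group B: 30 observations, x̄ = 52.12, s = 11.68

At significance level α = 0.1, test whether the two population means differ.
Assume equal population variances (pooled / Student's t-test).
Student's two-sample t-test (equal variances):
H₀: μ₁ = μ₂
H₁: μ₁ ≠ μ₂
df = n₁ + n₂ - 2 = 55
Pooled variance s_p² = [(n₁-1)s₁² + (n₂-1)s₂²] / (n₁ + n₂ - 2) = [(26)(9.15²) + (29)(11.68²)] / 55 = 111.5097
SE = √(s_p²(1/n₁ + 1/n₂)) = √(111.5097 × (1/27 + 1/30)) = 2.8012
t = (x̄₁ - x̄₂) / SE = (57.08 - 52.12) / 2.8012 = 4.96 / 2.8012 = 1.771
p-value = 0.0822

Since p-value < α = 0.1, we reject H₀.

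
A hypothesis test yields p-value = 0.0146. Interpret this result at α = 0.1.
Since p = 0.0146 < α = 0.1, reject H₀.
There is sufficient evidence to reject the null hypothesis; the result is statistically significant at the 0.1 level.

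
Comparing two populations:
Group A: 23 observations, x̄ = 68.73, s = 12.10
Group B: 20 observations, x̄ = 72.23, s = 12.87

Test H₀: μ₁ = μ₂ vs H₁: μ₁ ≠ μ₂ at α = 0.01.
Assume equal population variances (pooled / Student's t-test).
Student's two-sample t-test (equal variances):
H₀: μ₁ = μ₂
H₁: μ₁ ≠ μ₂
df = n₁ + n₂ - 2 = 41
Pooled variance s_p² = [(n₁-1)s₁² + (n₂-1)s₂²] / (n₁ + n₂ - 2) = [(22)(12.10²) + (19)(12.87²)] / 41 = 155.3200
SE = √(s_p²(1/n₁ + 1/n₂)) = √(155.3200 × (1/23 + 1/20)) = 3.8104
t = (x̄₁ - x̄₂) / SE = (68.73 - 72.23) / 3.8104 = -3.50 / 3.8104 = -0.919
p-value = 0.3637

Since p-value > α = 0.01, we fail to reject H₀.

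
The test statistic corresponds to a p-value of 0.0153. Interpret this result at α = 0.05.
Since p = 0.0153 < α = 0.05, reject H₀.
There is sufficient evidence to reject the null hypothesis; the result is statistically significant at the 0.05 level.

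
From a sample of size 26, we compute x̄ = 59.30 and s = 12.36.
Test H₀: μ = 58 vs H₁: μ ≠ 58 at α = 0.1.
One-sample t-test:
H₀: μ = 58
H₁: μ ≠ 58
df = n - 1 = 25
t = (x̄ - μ₀) / (s/√n) = (59.30 - 58) / (12.36/√26) = 0.536
p-value = 0.5965

Since p-value > α = 0.1, we fail to reject H₀.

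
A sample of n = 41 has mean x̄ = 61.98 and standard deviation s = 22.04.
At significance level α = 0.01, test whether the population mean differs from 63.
One-sample t-test:
H₀: μ = 63
H₁: μ ≠ 63
df = n - 1 = 40
t = (x̄ - μ₀) / (s/√n) = (61.98 - 63) / (22.04/√41) = -0.296
p-value = 0.7685

Since p-value > α = 0.01, we fail to reject H₀.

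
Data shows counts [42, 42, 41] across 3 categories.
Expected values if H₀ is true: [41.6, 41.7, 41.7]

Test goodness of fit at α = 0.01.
Chi-square goodness of fit test:
H₀: observed counts match expected distribution
H₁: observed counts differ from expected distribution
df = k - 1 = 2
χ² = Σ(O - E)²/E
   = (42 - 41.6)²/41.6 + (42 - 41.7)²/41.7 + (41 - 41.7)²/41.7
   = 0.004 + 0.002 + 0.012
   = 0.02
p-value = 0.9912

Since p-value > α = 0.01, we fail to reject H₀.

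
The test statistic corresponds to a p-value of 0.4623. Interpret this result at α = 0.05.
Since p = 0.4623 > α = 0.05, fail to reject H₀.
There is insufficient evidence to reject the null hypothesis; the result is not statistically significant at the 0.05 level.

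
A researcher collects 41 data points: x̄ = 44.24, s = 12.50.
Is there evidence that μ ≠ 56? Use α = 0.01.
One-sample t-test:
H₀: μ = 56
H₁: μ ≠ 56
df = n - 1 = 40
t = (x̄ - μ₀) / (s/√n) = (44.24 - 56) / (12.50/√41) = -6.024
p-value < 0.0001

Since p-value < α = 0.01, we reject H₀.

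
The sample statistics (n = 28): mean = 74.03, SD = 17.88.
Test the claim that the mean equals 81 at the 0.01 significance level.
One-sample t-test:
H₀: μ = 81
H₁: μ ≠ 81
df = n - 1 = 27
t = (x̄ - μ₀) / (s/√n) = (74.03 - 81) / (17.88/√28) = -2.063
p-value = 0.0489

Since p-value > α = 0.01, we fail to reject H₀.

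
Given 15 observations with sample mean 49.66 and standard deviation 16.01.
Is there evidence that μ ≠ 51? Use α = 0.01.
One-sample t-test:
H₀: μ = 51
H₁: μ ≠ 51
df = n - 1 = 14
t = (x̄ - μ₀) / (s/√n) = (49.66 - 51) / (16.01/√15) = -0.324
p-value = 0.7506

Since p-value > α = 0.01, we fail to reject H₀.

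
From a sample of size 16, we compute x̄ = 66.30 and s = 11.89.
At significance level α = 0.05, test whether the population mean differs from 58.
One-sample t-test:
H₀: μ = 58
H₁: μ ≠ 58
df = n - 1 = 15
t = (x̄ - μ₀) / (s/√n) = (66.30 - 58) / (11.89/√16) = 2.792
p-value = 0.0137

Since p-value < α = 0.05, we reject H₀.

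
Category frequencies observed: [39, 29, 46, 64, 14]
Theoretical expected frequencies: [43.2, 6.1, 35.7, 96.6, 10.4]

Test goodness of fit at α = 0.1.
Chi-square goodness of fit test:
H₀: observed counts match expected distribution
H₁: observed counts differ from expected distribution
df = k - 1 = 4
χ² = Σ(O - E)²/E
   = (39 - 43.2)²/43.2 + (29 - 6.1)²/6.1 + (46 - 35.7)²/35.7 + (64 - 96.6)²/96.6 + (14 - 10.4)²/10.4
   = 0.408 + 85.969 + 2.972 + 11.002 + 1.246
   = 101.60
p-value < 0.0001

Since p-value < α = 0.1, we reject H₀.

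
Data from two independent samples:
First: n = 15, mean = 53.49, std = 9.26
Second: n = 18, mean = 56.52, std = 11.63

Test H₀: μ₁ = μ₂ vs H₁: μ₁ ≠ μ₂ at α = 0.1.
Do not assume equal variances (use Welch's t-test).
Welch's two-sample t-test:
H₀: μ₁ = μ₂
H₁: μ₁ ≠ μ₂
s₁²/n₁ = 9.26²/15 = 5.7165,  s₂²/n₂ = 11.63²/18 = 7.5143
SE = √(s₁²/n₁ + s₂²/n₂) = √(5.7165 + 7.5143) = 3.6374
df (Welch-Satterthwaite) = (s₁²/n₁ + s₂²/n₂)² / [(s₁²/n₁)²/(n₁-1) + (s₂²/n₂)²/(n₂-1)] ≈ 30.95
t = (x̄₁ - x̄₂) / SE = (53.49 - 56.52) / 3.6374 = -3.03 / 3.6374 = -0.833
p-value = 0.4112

Since p-value > α = 0.1, we fail to reject H₀.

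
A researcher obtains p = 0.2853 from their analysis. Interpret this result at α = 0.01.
Since p = 0.2853 > α = 0.01, fail to reject H₀.
There is insufficient evidence to reject the null hypothesis; the result is not statistically significant at the 0.01 level.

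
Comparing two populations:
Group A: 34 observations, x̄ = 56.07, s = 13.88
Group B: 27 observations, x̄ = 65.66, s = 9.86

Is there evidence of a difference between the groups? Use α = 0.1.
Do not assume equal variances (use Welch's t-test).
Welch's two-sample t-test:
H₀: μ₁ = μ₂
H₁: μ₁ ≠ μ₂
s₁²/n₁ = 13.88²/34 = 5.6663,  s₂²/n₂ = 9.86²/27 = 3.6007
SE = √(s₁²/n₁ + s₂²/n₂) = √(5.6663 + 3.6007) = 3.0442
df (Welch-Satterthwaite) = (s₁²/n₁ + s₂²/n₂)² / [(s₁²/n₁)²/(n₁-1) + (s₂²/n₂)²/(n₂-1)] ≈ 58.36
t = (x̄₁ - x̄₂) / SE = (56.07 - 65.66) / 3.0442 = -9.59 / 3.0442 = -3.150
p-value = 0.0026

Since p-value < α = 0.1, we reject H₀.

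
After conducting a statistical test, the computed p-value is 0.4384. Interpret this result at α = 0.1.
Since p = 0.4384 > α = 0.1, fail to reject H₀.
There is insufficient evidence to reject the null hypothesis; the result is not statistically significant at the 0.1 level.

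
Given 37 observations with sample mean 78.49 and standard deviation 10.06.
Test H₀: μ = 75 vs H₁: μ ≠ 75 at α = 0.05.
One-sample t-test:
H₀: μ = 75
H₁: μ ≠ 75
df = n - 1 = 36
t = (x̄ - μ₀) / (s/√n) = (78.49 - 75) / (10.06/√37) = 2.110
p-value = 0.0419

Since p-value < α = 0.05, we reject H₀.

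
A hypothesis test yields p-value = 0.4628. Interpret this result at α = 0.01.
Since p = 0.4628 > α = 0.01, fail to reject H₀.
There is insufficient evidence to reject the null hypothesis; the result is not statistically significant at the 0.01 level.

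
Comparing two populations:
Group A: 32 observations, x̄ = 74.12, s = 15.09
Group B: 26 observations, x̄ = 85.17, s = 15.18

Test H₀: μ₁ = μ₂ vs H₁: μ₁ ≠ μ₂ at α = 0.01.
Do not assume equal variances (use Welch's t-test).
Welch's two-sample t-test:
H₀: μ₁ = μ₂
H₁: μ₁ ≠ μ₂
s₁²/n₁ = 15.09²/32 = 7.1159,  s₂²/n₂ = 15.18²/26 = 8.8628
SE = √(s₁²/n₁ + s₂²/n₂) = √(7.1159 + 8.8628) = 3.9973
df (Welch-Satterthwaite) = (s₁²/n₁ + s₂²/n₂)² / [(s₁²/n₁)²/(n₁-1) + (s₂²/n₂)²/(n₂-1)] ≈ 53.47
t = (x̄₁ - x̄₂) / SE = (74.12 - 85.17) / 3.9973 = -11.05 / 3.9973 = -2.764
p-value = 0.0078

Since p-value < α = 0.01, we reject H₀.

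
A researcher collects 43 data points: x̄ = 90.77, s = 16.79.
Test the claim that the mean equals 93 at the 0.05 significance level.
One-sample t-test:
H₀: μ = 93
H₁: μ ≠ 93
df = n - 1 = 42
t = (x̄ - μ₀) / (s/√n) = (90.77 - 93) / (16.79/√43) = -0.871
p-value = 0.3887

Since p-value > α = 0.05, we fail to reject H₀.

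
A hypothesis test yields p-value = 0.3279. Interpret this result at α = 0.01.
Since p = 0.3279 > α = 0.01, fail to reject H₀.
There is insufficient evidence to reject the null hypothesis; the result is not statistically significant at the 0.01 level.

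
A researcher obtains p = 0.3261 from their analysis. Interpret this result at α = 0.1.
Since p = 0.3261 > α = 0.1, fail to reject H₀.
There is insufficient evidence to reject the null hypothesis; the result is not statistically significant at the 0.1 level.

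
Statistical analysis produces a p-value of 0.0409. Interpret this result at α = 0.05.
Since p = 0.0409 < α = 0.05, reject H₀.
There is sufficient evidence to reject the null hypothesis; the result is statistically significant at the 0.05 level.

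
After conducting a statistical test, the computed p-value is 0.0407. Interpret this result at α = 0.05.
Since p = 0.0407 < α = 0.05, reject H₀.
There is sufficient evidence to reject the null hypothesis; the result is statistically significant at the 0.05 level.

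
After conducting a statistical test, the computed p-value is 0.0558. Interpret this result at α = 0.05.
Since p = 0.0558 > α = 0.05, fail to reject H₀.
There is insufficient evidence to reject the null hypothesis; the result is not statistically significant at the 0.05 level.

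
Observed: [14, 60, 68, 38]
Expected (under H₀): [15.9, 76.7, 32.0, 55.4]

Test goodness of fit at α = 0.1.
Chi-square goodness of fit test:
H₀: observed counts match expected distribution
H₁: observed counts differ from expected distribution
df = k - 1 = 3
χ² = Σ(O - E)²/E
   = (14 - 15.9)²/15.9 + (60 - 76.7)²/76.7 + (68 - 32.0)²/32.0 + (38 - 55.4)²/55.4
   = 0.227 + 3.636 + 40.500 + 5.465
   = 49.83
p-value < 0.0001

Since p-value < α = 0.1, we reject H₀.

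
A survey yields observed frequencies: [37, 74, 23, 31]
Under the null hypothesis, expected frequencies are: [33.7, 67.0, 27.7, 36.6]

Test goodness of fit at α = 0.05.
Chi-square goodness of fit test:
H₀: observed counts match expected distribution
H₁: observed counts differ from expected distribution
df = k - 1 = 3
χ² = Σ(O - E)²/E
   = (37 - 33.7)²/33.7 + (74 - 67.0)²/67.0 + (23 - 27.7)²/27.7 + (31 - 36.6)²/36.6
   = 0.323 + 0.731 + 0.797 + 0.857
   = 2.71
p-value = 0.4387

Since p-value > α = 0.05, we fail to reject H₀.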